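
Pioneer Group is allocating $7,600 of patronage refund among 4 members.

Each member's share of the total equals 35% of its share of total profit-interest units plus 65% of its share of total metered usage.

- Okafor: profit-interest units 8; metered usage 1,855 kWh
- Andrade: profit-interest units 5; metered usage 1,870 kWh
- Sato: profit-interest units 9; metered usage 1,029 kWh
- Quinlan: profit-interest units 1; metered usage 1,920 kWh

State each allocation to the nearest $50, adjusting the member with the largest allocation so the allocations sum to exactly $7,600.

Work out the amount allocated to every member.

Totals — profit-interest units 23, metered usage 6,674.
Combined weights (35% profit-interest units + 65% metered usage): Okafor 0.3024; Andrade 0.2582; Sato 0.2372; Quinlan 0.2022.
Pro-rata amounts: Okafor 2,298.26; Andrade 1,962.41; Sato 1,802.52; Quinlan 1,536.81.
After rounding ($50): Okafor $2,300; Andrade $1,950; Sato $1,800; Quinlan $1,550. Sum = $7,600.
Rounded total matches; no reconciliation needed.

Okafor: $2,300 · Andrade: $1,950 · Sato: $1,800 · Quinlan: $1,550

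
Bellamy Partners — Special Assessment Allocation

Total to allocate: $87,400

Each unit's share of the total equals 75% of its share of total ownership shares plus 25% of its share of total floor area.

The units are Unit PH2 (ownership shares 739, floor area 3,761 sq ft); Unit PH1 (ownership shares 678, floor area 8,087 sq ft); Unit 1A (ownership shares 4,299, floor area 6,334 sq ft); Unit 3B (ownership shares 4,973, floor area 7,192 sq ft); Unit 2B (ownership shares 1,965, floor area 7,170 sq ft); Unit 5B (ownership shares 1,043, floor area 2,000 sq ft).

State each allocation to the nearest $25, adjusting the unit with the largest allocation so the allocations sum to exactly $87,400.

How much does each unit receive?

Ownership shares total 13,697; floor area total 34,544.
Combined weights (75% ownership shares + 25% floor area): Unit PH2 0.0677; Unit PH1 0.0957; Unit 1A 0.2812; Unit 3B 0.3244; Unit 2B 0.1595; Unit 5B 0.0716.
Raw shares: Unit PH2 5,915.58; Unit PH1 8,359.96; Unit 1A 24,580.23; Unit 3B 28,348.51; Unit 2B 13,939.15; Unit 5B 6,256.56.
After rounding ($25): Unit PH2 $5,925; Unit PH1 $8,350; Unit 1A $24,575; Unit 3B $28,350; Unit 2B $13,950; Unit 5B $6,250. Sum = $87,400.
Sum already equals the total — no adjustment.

Unit PH2: $5,925 | Unit PH1: $8,350 | Unit 1A: $24,575 | Unit 3B: $28,350 | Unit 2B: $13,950 | Unit 5B: $6,250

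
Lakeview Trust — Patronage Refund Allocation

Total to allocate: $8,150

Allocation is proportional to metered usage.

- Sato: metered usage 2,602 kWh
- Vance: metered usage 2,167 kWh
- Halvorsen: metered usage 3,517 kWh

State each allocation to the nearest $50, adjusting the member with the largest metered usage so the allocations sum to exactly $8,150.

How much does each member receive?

Sato: $2,550 · Vance: $2,150 · Halvorsen: $3,450

Combined metered usage = 2,602 + 2,167 + 3,517 = 8,286.
Pro-rata amounts: Sato 2,559.29; Vance 2,131.43; Halvorsen 3,459.27.
After rounding ($50): Sato $2,550; Vance $2,150; Halvorsen $3,450. Sum = $8,150.
No rounding difference to absorb.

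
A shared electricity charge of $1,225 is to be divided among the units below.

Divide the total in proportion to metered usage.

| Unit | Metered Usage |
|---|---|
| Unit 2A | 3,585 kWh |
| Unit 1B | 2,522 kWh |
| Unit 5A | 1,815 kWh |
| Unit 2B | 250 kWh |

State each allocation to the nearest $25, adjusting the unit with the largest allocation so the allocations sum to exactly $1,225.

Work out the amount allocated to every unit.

Total metered usage = 8,172.
Proportional shares: Unit 2A 3,585/8,172 × $1,225 = 537.40; Unit 1B 2,522/8,172 × $1,225 = 378.05; Unit 5A 1,815/8,172 × $1,225 = 272.07; Unit 2B 250/8,172 × $1,225 = 37.48.
Rounded to nearest $25: Unit 2A $525; Unit 1B $375; Unit 5A $275; Unit 2B $25. Sum = $1,200.
Difference $1,225 − $1,200 = +$25 applied to largest allocation (Unit 2A): Unit 2A becomes $550.

Unit 2A: $550 · Unit 1B: $375 · Unit 5A: $275 · Unit 2B: $25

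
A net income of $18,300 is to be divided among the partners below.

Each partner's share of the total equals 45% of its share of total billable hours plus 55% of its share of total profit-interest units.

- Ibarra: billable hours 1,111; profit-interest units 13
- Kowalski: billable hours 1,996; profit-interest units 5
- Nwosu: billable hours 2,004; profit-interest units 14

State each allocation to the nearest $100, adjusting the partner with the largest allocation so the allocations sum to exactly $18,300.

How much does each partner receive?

Ibarra: $5,900 | Kowalski: $4,800 | Nwosu: $7,600

Billable hours total 5,111; profit-interest units total 32.
Combined weights (45% billable hours + 55% profit-interest units): Ibarra 0.3213; Kowalski 0.2617; Nwosu 0.4171.
Proportional shares: Ibarra 5,878.98; Kowalski 4,788.67; Nwosu 7,632.34.
Rounded to nearest $100: Ibarra $5,900; Kowalski $4,800; Nwosu $7,600. Sum = $18,300.
No rounding difference to absorb.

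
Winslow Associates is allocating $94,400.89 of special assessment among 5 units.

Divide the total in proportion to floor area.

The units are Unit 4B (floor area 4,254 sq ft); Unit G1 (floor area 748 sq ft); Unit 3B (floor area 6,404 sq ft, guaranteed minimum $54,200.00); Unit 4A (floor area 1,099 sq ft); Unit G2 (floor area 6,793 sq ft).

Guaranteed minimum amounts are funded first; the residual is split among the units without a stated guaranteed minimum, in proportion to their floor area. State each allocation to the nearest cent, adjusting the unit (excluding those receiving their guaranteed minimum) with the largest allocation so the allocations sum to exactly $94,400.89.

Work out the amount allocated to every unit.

Unit 4B: $13,263.11 · Unit G1: $2,332.11 · Unit 3B: $54,200.00 · Unit 4A: $3,426.46 · Unit G2: $21,179.21

Fund the minimums — Unit 3B $54,200.00. Residual $40,200.89.
Residual split over remaining floor area 12,894: Unit 4B 13,263.1135 → $13,263.11; Unit G1 2,332.1131 → $2,332.11; Unit 4A 3,426.4602 → $3,426.46; Unit G2 21,179.2032 → $21,179.20.
Rounding difference +$0.01 applied to Unit G2 → $21,179.21.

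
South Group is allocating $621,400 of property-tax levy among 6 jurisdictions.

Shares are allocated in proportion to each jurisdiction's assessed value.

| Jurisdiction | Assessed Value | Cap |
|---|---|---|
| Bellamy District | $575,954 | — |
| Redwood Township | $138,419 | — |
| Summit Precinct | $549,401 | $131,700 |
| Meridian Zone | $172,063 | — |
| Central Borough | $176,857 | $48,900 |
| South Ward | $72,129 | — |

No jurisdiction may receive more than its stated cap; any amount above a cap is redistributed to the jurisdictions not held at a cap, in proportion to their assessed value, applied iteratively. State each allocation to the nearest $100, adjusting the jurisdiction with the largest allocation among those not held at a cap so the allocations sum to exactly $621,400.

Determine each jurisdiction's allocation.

Sum of assessed value: 1,684,823.
Proportional shares (ignoring caps): Bellamy District 212,424.58; Redwood Township 51,051.99; Summit Precinct 202,631.24; Meridian Zone 63,460.64; Central Borough 65,228.77; South Ward 26,602.77.
Cap binds for Summit Precinct ($131,700), Central Borough ($48,900); remaining pool $440,800 reallocated over remaining assessed value 958,565.
Redistributed shares: Bellamy District 264,854.78 → $264,900; Redwood Township 63,652.54 → $63,700; Meridian Zone 79,123.87 → $79,100; South Ward 33,168.81 → $33,200.
Rounding difference −$100 applied to Bellamy District → $264,800.

Bellamy District: $264,800; Redwood Township: $63,700; Summit Precinct: $131,700; Meridian Zone: $79,100; Central Borough: $48,900; South Ward: $33,200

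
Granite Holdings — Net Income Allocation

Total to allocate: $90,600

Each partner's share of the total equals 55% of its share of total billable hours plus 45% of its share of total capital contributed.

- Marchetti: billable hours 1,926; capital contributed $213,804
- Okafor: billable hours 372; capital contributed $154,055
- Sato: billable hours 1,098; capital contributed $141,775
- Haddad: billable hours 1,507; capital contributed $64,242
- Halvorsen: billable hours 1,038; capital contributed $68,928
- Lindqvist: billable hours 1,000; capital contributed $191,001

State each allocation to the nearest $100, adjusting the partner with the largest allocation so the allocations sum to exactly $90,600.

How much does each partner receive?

Totals — billable hours 6,941, capital contributed 833,805.
Composite weights (55% billable hours + 45% capital contributed): Marchetti 0.2680; Okafor 0.1126; Sato 0.1635; Haddad 0.1541; Halvorsen 0.1195; Lindqvist 0.1823.
Pro-rata amounts: Marchetti 24,281.14; Okafor 10,203.34; Sato 14,814.91; Haddad 13,960.07; Halvorsen 10,822.21; Lindqvist 16,518.33.
Rounded to nearest $100: Marchetti $24,300; Okafor $10,200; Sato $14,800; Haddad $14,000; Halvorsen $10,800; Lindqvist $16,500. Sum = $90,600.
Sum already equals the total — no adjustment.

Marchetti: $24,300 | Okafor: $10,200 | Sato: $14,800 | Haddad: $14,000 | Halvorsen: $10,800 | Lindqvist: $16,500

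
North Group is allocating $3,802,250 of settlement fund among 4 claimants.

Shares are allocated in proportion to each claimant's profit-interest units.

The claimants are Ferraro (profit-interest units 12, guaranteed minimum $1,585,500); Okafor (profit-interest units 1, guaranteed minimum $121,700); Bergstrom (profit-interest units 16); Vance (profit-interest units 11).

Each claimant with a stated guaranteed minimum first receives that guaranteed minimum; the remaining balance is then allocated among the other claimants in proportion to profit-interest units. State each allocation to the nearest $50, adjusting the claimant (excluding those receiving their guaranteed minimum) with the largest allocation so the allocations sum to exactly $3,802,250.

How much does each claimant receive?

Minimums first: Ferraro $1,585,500; Okafor $121,700. Residual $2,095,050.
Residual split over remaining profit-interest units 27: Bergstrom 1,241,511.11 → $1,241,500; Vance 853,538.89 → $853,550.

Ferraro: $1,585,500 | Okafor: $121,700 | Bergstrom: $1,241,500 | Vance: $853,550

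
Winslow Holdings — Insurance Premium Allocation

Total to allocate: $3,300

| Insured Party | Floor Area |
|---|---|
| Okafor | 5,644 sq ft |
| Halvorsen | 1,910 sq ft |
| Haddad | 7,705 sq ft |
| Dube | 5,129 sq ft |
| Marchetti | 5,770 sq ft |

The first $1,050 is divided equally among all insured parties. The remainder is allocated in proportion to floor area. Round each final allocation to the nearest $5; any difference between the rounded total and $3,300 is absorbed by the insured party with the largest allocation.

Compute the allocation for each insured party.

Okafor: $695 · Halvorsen: $375 · Haddad: $875 · Dube: $650 · Marchetti: $705

First tranche $1,050 split equally: $210 each.
Remainder $2,250 by floor area (total 26,158): Okafor 485.47 → $485; Halvorsen 164.29 → $165; Haddad 662.75 → $665; Dube 441.17 → $440; Marchetti 496.31 → $495.
Totals: Okafor $210 + $485 = $695; Halvorsen $210 + $165 = $375; Haddad $210 + $665 = $875; Dube $210 + $440 = $650; Marchetti $210 + $495 = $705.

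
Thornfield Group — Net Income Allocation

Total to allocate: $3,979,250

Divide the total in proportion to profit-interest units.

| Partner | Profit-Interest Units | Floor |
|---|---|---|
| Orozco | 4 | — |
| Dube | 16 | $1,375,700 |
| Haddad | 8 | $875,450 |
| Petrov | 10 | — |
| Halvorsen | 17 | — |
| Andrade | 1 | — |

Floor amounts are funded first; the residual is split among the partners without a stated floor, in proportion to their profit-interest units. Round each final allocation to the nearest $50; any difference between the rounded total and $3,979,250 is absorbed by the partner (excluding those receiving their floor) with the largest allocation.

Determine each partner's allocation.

Orozco: $216,000 | Dube: $1,375,700 | Haddad: $875,450 | Petrov: $540,050 | Halvorsen: $918,050 | Andrade: $54,000

Guaranteed amounts: Dube $1,375,700; Haddad $875,450. Balance $1,728,100.
Balance split over remaining profit-interest units 32: Orozco 216,012.50 → $216,000; Petrov 540,031.25 → $540,050; Halvorsen 918,053.12 → $918,050; Andrade 54,003.12 → $54,000.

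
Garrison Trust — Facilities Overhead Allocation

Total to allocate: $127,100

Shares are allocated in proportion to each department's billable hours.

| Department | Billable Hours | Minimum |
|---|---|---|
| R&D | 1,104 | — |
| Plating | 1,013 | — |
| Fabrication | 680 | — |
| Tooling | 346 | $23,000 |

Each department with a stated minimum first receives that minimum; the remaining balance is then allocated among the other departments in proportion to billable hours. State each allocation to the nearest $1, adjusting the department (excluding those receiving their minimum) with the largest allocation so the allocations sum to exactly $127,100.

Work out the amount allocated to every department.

Minimums first: Tooling $23,000. Remaining pool $104,100.
Remaining pool split over remaining billable hours 2,797: R&D 41,089.17 → $41,089; Plating 37,702.29 → $37,702; Fabrication 25,308.54 → $25,309.

R&D: $41,089 · Plating: $37,702 · Fabrication: $25,309 · Tooling: $23,000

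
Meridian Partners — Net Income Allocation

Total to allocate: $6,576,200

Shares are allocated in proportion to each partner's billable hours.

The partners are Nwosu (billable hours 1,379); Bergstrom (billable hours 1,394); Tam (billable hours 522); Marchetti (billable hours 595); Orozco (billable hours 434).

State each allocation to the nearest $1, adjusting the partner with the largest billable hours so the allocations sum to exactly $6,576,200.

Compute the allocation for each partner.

Sum of billable hours: 4,324.
Raw shares: Nwosu 1,379/4,324 × $6,576,200 = 2,097,266.37; Bergstrom 1,394/4,324 × $6,576,200 = 2,120,079.28; Tam 522/4,324 × $6,576,200 = 793,889.08; Marchetti 595/4,324 × $6,576,200 = 904,911.89; Orozco 434/4,324 × $6,576,200 = 660,053.38.
At nearest $1: Nwosu $2,097,266; Bergstrom $2,120,079; Tam $793,889; Marchetti $904,912; Orozco $660,053. Sum = $6,576,199.
Difference $6,576,200 − $6,576,199 = +$1 applied to largest billable hours (Bergstrom): Bergstrom becomes $2,120,080.

Nwosu: $2,097,266; Bergstrom: $2,120,080; Tam: $793,889; Marchetti: $904,912; Orozco: $660,053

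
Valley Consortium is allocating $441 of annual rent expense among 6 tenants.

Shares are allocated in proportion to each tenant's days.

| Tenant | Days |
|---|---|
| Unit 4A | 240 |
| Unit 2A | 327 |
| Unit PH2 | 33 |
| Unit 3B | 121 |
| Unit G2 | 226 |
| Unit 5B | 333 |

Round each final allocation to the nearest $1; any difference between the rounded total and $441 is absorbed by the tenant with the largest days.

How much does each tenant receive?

Total days = 1,280.
Proportional shares: Unit 4A 240/1,280 × $441 = 82.69; Unit 2A 327/1,280 × $441 = 112.66; Unit PH2 33/1,280 × $441 = 11.37; Unit 3B 121/1,280 × $441 = 41.69; Unit G2 226/1,280 × $441 = 77.86; Unit 5B 333/1,280 × $441 = 114.73.
After rounding ($1): Unit 4A $83; Unit 2A $113; Unit PH2 $11; Unit 3B $42; Unit G2 $78; Unit 5B $115. Sum = $442.
Difference $441 − $442 = −$1 applied to largest days (Unit 5B): Unit 5B becomes $114.

Unit 4A: $83; Unit 2A: $113; Unit PH2: $11; Unit 3B: $42; Unit G2: $78; Unit 5B: $114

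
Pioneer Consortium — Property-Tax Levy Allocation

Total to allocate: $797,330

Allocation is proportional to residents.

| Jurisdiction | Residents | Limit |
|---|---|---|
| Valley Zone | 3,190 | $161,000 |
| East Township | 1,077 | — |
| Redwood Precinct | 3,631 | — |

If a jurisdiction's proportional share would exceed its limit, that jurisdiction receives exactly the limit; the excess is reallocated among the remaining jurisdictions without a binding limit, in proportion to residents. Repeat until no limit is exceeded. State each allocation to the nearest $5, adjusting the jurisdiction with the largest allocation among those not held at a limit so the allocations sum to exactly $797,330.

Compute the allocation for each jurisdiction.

Combined residents = 7,898.
Unconstrained shares: Valley Zone 322,041.36; East Township 108,726.82; Redwood Precinct 366,561.82.
Capped: Valley Zone ($161,000); balance $636,330 reallocated over remaining residents 4,708.
Redistributed shares: East Township 145,566.57 → $145,565; Redwood Precinct 490,763.43 → $490,765.

Valley Zone: $161,000 · East Township: $145,565 · Redwood Precinct: $490,765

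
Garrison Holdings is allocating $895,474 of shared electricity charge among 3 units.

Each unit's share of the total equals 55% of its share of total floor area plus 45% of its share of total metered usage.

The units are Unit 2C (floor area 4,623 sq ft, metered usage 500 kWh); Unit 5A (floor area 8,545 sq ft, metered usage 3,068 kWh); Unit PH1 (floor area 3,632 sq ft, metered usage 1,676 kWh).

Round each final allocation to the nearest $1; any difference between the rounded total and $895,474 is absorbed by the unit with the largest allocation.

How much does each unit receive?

Unit 2C: $173,950 | Unit 5A: $486,259 | Unit PH1: $235,265

Floor area total 16,800; metered usage total 5,244.
Composite weights (55% floor area + 45% metered usage): Unit 2C 0.1943; Unit 5A 0.5430; Unit PH1 0.2627.
Proportional shares: Unit 2C 173,949.76; Unit 5A 486,259.70; Unit PH1 235,264.55.
At nearest $1: Unit 2C $173,950; Unit 5A $486,260; Unit PH1 $235,265. Sum = $895,475.
Difference $895,474 − $895,475 = −$1 applied to largest allocation (Unit 5A): Unit 5A becomes $486,259.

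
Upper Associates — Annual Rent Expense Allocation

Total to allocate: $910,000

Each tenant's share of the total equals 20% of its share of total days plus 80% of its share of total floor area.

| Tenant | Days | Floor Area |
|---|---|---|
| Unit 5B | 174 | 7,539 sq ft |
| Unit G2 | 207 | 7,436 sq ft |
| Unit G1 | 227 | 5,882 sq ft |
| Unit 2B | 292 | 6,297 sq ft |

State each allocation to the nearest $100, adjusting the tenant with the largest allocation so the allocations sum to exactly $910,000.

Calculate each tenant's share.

Unit 5B: $237,300 | Unit G2: $241,200 | Unit G1: $203,600 | Unit 2B: $227,900

Totals — days 900, floor area 27,154.
Composite weights (20% days + 80% floor area): Unit 5B 0.2608; Unit G2 0.2651; Unit G1 0.2237; Unit 2B 0.2504.
Unrounded shares: Unit 5B 237,307.61; Unit G2 241,219.51; Unit G1 203,601.14; Unit 2B 227,871.75.
After rounding ($100): Unit 5B $237,300; Unit G2 $241,200; Unit G1 $203,600; Unit 2B $227,900. Sum = $910,000.
Sum already equals the total — no adjustment.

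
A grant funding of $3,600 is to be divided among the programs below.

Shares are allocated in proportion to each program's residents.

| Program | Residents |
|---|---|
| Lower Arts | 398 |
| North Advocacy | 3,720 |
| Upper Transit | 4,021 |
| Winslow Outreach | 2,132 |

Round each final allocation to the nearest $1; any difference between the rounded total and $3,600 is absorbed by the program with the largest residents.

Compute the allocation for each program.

Lower Arts: $139; North Advocacy: $1,304; Upper Transit: $1,410; Winslow Outreach: $747

Combined residents = 10,271.
Raw shares: Lower Arts 398/10,271 × $3,600 = 139.4996; North Advocacy 3,720/10,271 × $3,600 = 1,303.87; Upper Transit 4,021/10,271 × $3,600 = 1,409.37; Winslow Outreach 2,132/10,271 × $3,600 = 747.27.
At nearest $1: Lower Arts $139; North Advocacy $1,304; Upper Transit $1,409; Winslow Outreach $747. Sum = $3,599.
Difference $3,600 − $3,599 = +$1 applied to largest residents (Upper Transit): Upper Transit becomes $1,410.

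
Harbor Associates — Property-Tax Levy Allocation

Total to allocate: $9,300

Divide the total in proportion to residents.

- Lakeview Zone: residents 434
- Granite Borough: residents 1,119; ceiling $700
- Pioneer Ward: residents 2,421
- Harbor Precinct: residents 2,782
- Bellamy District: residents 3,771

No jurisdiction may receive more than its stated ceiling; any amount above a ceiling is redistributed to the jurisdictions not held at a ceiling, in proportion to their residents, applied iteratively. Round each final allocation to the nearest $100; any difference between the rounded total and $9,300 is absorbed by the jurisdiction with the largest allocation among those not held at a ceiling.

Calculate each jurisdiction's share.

Residents total: 10,527.
Pro-rata shares before constraints: Lakeview Zone 383.41; Granite Borough 988.57; Pioneer Ward 2,138.81; Harbor Precinct 2,457.74; Bellamy District 3,331.46.
Cap binds for Granite Borough ($700); remaining pool $8,600 reallocated over remaining residents 9,408.
Remaining shares: Lakeview Zone 396.73 → $400; Pioneer Ward 2,213.07 → $2,200; Harbor Precinct 2,543.07 → $2,500; Bellamy District 3,447.13 → $3,400.
Rounding difference +$100 applied to Bellamy District → $3,500.

Lakeview Zone: $400 | Granite Borough: $700 | Pioneer Ward: $2,200 | Harbor Precinct: $2,500 | Bellamy District: $3,500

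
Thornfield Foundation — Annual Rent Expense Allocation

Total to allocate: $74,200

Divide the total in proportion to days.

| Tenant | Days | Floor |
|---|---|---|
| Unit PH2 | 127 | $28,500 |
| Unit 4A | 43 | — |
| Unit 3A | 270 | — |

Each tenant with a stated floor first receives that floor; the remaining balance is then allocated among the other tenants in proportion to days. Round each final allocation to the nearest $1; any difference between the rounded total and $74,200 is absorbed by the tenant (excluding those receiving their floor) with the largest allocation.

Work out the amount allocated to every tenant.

Guaranteed amounts: Unit PH2 $28,500. Residual $45,700.
Residual split over remaining days 313: Unit 4A 6,278.27 → $6,278; Unit 3A 39,421.73 → $39,422.

Unit PH2: $28,500; Unit 4A: $6,278; Unit 3A: $39,422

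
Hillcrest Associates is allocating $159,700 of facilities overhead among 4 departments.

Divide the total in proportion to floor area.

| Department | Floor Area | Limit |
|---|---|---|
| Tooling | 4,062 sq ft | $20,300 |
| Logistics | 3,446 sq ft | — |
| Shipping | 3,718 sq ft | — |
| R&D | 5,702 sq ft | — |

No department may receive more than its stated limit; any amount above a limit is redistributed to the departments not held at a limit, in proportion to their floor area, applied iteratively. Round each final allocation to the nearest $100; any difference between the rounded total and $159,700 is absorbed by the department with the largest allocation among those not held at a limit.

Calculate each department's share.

Tooling: $20,300 · Logistics: $37,300 · Shipping: $40,300 · R&D: $61,800

Floor area total: 16,928.
Proportional shares (ignoring caps): Tooling 38,321.21; Logistics 32,509.82; Shipping 35,075.89; R&D 53,793.09.
Held at cap: Tooling ($20,300); balance $139,400 reallocated over remaining floor area 12,866.
Redistributed shares: Logistics 37,336.58 → $37,300; Shipping 40,283.63 → $40,300; R&D 61,779.79 → $61,800.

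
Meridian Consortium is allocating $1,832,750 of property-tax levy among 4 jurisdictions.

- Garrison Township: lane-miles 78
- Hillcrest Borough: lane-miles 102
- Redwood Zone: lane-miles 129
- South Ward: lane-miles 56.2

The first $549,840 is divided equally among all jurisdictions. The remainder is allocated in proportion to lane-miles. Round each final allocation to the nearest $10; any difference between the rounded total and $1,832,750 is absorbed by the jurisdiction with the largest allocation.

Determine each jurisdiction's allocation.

First tranche $549,840 split equally: $137,460 each.
Remainder $1,282,910 by lane-miles (total 365.2): Garrison Township 274,005.97 → $274,010; Hillcrest Borough 358,315.50 → $358,320; Redwood Zone 453,163.72 → $453,160; South Ward 197,424.81 → $197,420.
Totals: Garrison Township $137,460 + $274,010 = $411,470; Hillcrest Borough $137,460 + $358,320 = $495,780; Redwood Zone $137,460 + $453,160 = $590,620; South Ward $137,460 + $197,420 = $334,880.

Garrison Township: $411,470 | Hillcrest Borough: $495,780 | Redwood Zone: $590,620 | South Ward: $334,880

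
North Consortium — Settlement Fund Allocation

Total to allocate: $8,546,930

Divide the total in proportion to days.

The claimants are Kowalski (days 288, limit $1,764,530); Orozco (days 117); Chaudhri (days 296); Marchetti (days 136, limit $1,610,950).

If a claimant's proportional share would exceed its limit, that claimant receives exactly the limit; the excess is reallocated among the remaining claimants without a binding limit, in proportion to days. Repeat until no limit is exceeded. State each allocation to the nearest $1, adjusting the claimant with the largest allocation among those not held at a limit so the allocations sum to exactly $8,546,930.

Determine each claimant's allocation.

Combined days = 837.
Pro-rata shares before constraints: Kowalski 2,940,879.14; Orozco 1,194,732.15; Chaudhri 3,022,570.23; Marchetti 1,388,748.48.
Capped: Kowalski ($1,764,530); remaining pool $6,782,400 reallocated over remaining days 549.
Capped: Marchetti ($1,610,950); remaining pool $5,171,450 reallocated over remaining days 413.
Remaining shares: Orozco 1,465,035.47 → $1,465,035; Chaudhri 3,706,414.53 → $3,706,415.

Kowalski: $1,764,530; Orozco: $1,465,035; Chaudhri: $3,706,415; Marchetti: $1,610,950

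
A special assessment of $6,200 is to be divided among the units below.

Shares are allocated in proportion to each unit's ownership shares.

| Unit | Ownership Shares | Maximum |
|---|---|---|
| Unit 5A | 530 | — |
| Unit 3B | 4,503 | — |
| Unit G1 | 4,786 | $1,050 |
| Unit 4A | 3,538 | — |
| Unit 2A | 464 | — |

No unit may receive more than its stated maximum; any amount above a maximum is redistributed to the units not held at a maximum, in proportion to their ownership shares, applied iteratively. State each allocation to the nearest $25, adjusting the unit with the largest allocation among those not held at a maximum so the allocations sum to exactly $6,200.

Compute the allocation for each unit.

Sum of ownership shares: 13,821.
Pro-rata shares before constraints: Unit 5A 237.75; Unit 3B 2,020.01; Unit G1 2,146.96; Unit 4A 1,587.12; Unit 2A 208.15.
Cap binds for Unit G1 ($1,050); residual $5,150 reallocated over remaining ownership shares 9,035.
Remaining shares: Unit 5A 302.10 → $300; Unit 3B 2,566.73 → $2,575; Unit 4A 2,016.68 → $2,025; Unit 2A 264.48 → $275.
Rounding difference −$25 applied to Unit 3B → $2,550.

Unit 5A: $300 | Unit 3B: $2,550 | Unit G1: $1,050 | Unit 4A: $2,025 | Unit 2A: $275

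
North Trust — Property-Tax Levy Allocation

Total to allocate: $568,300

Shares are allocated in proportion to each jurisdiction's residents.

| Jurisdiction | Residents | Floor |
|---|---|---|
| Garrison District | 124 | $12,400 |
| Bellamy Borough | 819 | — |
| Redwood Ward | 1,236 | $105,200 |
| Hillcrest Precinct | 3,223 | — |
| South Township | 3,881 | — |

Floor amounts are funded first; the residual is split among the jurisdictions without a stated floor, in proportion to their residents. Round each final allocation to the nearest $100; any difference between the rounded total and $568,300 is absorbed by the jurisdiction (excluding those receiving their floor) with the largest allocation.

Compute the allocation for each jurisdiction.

Fund the minimums — Garrison District $12,400; Redwood Ward $105,200. Residual $450,700.
Residual split over remaining residents 7,923: Bellamy Borough 46,588.83 → $46,600; Hillcrest Precinct 183,340.41 → $183,300; South Township 220,770.76 → $220,800.

Garrison District: $12,400 · Bellamy Borough: $46,600 · Redwood Ward: $105,200 · Hillcrest Precinct: $183,300 · South Township: $220,800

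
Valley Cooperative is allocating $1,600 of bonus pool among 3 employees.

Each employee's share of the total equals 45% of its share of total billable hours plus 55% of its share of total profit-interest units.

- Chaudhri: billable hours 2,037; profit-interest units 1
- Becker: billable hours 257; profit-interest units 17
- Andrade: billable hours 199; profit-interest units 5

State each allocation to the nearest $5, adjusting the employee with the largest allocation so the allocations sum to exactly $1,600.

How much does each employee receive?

Totals — billable hours 2,493, profit-interest units 23.
Blended shares (45% billable hours + 55% profit-interest units): Chaudhri 0.3916; Becker 0.4529; Andrade 0.1555.
Raw shares: Chaudhri 626.56; Becker 724.66; Andrade 248.78.
Rounded to nearest $5: Chaudhri $625; Becker $725; Andrade $250. Sum = $1,600.
No rounding difference to absorb.

Chaudhri: $625 | Becker: $725 | Andrade: $250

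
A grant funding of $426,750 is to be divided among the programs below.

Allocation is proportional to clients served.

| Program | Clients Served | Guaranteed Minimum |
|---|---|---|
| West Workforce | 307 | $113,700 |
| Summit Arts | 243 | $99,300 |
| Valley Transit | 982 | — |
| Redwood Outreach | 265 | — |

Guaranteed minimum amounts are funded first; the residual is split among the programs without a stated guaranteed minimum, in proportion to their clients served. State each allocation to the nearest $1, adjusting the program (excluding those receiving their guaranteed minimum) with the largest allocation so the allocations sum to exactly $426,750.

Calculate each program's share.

Guaranteed amounts: West Workforce $113,700; Summit Arts $99,300. Remaining pool $213,750.
Remaining pool split over remaining clients served 1,247: Valley Transit 168,325.98 → $168,326; Redwood Outreach 45,424.02 → $45,424.

West Workforce: $113,700 · Summit Arts: $99,300 · Valley Transit: $168,326 · Redwood Outreach: $45,424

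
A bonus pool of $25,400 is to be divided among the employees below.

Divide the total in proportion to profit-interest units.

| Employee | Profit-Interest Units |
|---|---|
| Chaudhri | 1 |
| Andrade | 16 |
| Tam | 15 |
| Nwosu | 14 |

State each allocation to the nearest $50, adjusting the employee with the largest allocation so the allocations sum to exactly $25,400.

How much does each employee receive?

Chaudhri: $550 · Andrade: $8,800 · Tam: $8,300 · Nwosu: $7,750

Sum of profit-interest units: 46.
Pro-rata amounts: Chaudhri 1/46 × $25,400 = 552.17; Andrade 16/46 × $25,400 = 8,834.78; Tam 15/46 × $25,400 = 8,282.61; Nwosu 14/46 × $25,400 = 7,730.43.
After rounding ($50): Chaudhri $550; Andrade $8,850; Tam $8,300; Nwosu $7,750. Sum = $25,450.
Difference $25,400 − $25,450 = −$50 applied to largest allocation (Andrade): Andrade becomes $8,800.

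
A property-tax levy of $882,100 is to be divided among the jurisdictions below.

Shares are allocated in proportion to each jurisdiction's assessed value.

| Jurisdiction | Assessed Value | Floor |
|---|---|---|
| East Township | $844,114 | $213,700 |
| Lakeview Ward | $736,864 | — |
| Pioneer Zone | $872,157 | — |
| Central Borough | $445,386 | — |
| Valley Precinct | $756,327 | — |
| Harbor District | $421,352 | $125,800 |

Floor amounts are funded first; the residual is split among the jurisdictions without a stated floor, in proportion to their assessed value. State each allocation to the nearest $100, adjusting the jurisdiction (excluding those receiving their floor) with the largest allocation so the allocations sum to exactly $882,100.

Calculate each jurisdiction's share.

East Township: $213,700; Lakeview Ward: $142,200; Pioneer Zone: $168,400; Central Borough: $86,000; Valley Precinct: $146,000; Harbor District: $125,800

Fund the minimums — East Township $213,700; Harbor District $125,800. Balance $542,600.
Balance split over remaining assessed value 2,810,734: Lakeview Ward 142,248.40 → $142,200; Pioneer Zone 168,366.12 → $168,400; Central Borough 85,979.83 → $86,000; Valley Precinct 146,005.64 → $146,000.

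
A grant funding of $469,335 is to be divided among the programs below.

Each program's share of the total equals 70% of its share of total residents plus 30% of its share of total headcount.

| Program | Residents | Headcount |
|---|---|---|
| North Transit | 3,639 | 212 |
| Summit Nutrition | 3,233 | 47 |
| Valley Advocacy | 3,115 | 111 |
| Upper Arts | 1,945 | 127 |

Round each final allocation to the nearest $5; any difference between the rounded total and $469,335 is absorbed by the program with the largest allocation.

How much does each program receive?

Residents total 11,932; headcount total 497.
Composite weights (70% residents + 30% headcount): North Transit 0.3415; Summit Nutrition 0.2180; Valley Advocacy 0.2497; Upper Arts 0.1908.
Proportional shares: North Transit 160,255.63; Summit Nutrition 102,332.24; Valley Advocacy 117,214.49; Upper Arts 89,532.64.
After rounding ($5): North Transit $160,255; Summit Nutrition $102,330; Valley Advocacy $117,215; Upper Arts $89,535. Sum = $469,335.
Sum already equals the total — no adjustment.

North Transit: $160,255; Summit Nutrition: $102,330; Valley Advocacy: $117,215; Upper Arts: $89,535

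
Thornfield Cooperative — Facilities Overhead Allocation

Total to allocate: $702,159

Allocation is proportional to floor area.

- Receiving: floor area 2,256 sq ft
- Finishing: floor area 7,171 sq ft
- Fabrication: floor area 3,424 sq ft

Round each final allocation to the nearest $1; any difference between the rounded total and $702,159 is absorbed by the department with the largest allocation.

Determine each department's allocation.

Combined floor area = 12,851.
Raw shares: Receiving 2,256/12,851 × $702,159 = 123,264.39; Finishing 7,171/12,851 × $702,159 = 391,812.48; Fabrication 3,424/12,851 × $702,159 = 187,082.13.
Rounded to nearest $1: Receiving $123,264; Finishing $391,812; Fabrication $187,082. Sum = $702,158.
Difference $702,159 − $702,158 = +$1 applied to largest allocation (Finishing): Finishing becomes $391,813.

Receiving: $123,264; Finishing: $391,813; Fabrication: $187,082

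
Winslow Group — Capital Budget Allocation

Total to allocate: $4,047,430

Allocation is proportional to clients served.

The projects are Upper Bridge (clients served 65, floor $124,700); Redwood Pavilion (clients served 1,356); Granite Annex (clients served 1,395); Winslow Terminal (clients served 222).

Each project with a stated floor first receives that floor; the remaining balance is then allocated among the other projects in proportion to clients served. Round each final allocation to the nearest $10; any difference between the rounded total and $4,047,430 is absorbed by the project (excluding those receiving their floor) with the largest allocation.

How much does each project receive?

Upper Bridge: $124,700 · Redwood Pavilion: $1,789,180 · Granite Annex: $1,840,630 · Winslow Terminal: $292,920

Minimums first: Upper Bridge $124,700. Remaining pool $3,922,730.
Remaining pool split over remaining clients served 2,973: Redwood Pavilion 1,789,176.55 → $1,789,180; Granite Annex 1,840,635.17 → $1,840,640; Winslow Terminal 292,918.28 → $292,920.
Rounding difference −$10 applied to Granite Annex → $1,840,630.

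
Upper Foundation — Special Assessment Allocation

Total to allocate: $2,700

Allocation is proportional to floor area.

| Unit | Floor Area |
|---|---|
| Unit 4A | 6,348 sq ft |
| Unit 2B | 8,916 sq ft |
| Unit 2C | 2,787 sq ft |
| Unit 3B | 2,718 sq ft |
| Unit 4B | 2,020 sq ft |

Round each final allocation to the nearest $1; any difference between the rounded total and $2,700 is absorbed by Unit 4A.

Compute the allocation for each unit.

Total floor area = 22,789.
Pro-rata amounts: Unit 4A 6,348/22,789 × $2,700 = 752.10; Unit 2B 8,916/22,789 × $2,700 = 1,056.35; Unit 2C 2,787/22,789 × $2,700 = 330.20; Unit 3B 2,718/22,789 × $2,700 = 322.02; Unit 4B 2,020/22,789 × $2,700 = 239.33.
After rounding ($1): Unit 4A $752; Unit 2B $1,056; Unit 2C $330; Unit 3B $322; Unit 4B $239. Sum = $2,699.
Difference $2,700 − $2,699 = +$1 applied to Unit 4A: Unit 4A becomes $753.

Unit 4A: $753 · Unit 2B: $1,056 · Unit 2C: $330 · Unit 3B: $322 · Unit 4B: $239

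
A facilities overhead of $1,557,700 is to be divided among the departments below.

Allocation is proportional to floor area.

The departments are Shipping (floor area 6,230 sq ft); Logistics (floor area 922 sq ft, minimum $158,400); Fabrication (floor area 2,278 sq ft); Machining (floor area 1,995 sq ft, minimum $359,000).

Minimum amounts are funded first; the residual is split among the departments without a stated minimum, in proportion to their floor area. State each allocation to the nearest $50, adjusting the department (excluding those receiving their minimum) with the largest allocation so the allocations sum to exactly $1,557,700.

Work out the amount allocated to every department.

Fund the minimums — Logistics $158,400; Machining $359,000. Residual $1,040,300.
Residual split over remaining floor area 8,508: Shipping 761,761.75 → $761,750; Fabrication 278,538.25 → $278,550.

Shipping: $761,750 | Logistics: $158,400 | Fabrication: $278,550 | Machining: $359,000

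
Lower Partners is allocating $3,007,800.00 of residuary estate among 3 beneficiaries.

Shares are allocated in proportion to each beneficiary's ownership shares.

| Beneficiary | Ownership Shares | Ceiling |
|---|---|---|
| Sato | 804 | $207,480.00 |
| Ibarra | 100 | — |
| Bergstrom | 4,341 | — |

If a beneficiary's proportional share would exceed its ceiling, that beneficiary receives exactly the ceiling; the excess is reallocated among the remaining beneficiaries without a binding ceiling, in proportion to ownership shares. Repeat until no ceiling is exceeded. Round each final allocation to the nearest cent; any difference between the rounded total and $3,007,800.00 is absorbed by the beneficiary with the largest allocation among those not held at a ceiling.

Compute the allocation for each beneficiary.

Combined ownership shares = 5,245.
Unconstrained shares: Sato 461,062.1926; Ibarra 57,346.0439; Bergstrom 2,489,391.7636.
Held at cap: Sato ($207,480.00); remaining pool $2,800,320.00 reallocated over remaining ownership shares 4,441.
Remaining shares: Ibarra 63,056.0685 → $63,056.07; Bergstrom 2,737,263.9315 → $2,737,263.93.

Sato: $207,480.00 | Ibarra: $63,056.07 | Bergstrom: $2,737,263.93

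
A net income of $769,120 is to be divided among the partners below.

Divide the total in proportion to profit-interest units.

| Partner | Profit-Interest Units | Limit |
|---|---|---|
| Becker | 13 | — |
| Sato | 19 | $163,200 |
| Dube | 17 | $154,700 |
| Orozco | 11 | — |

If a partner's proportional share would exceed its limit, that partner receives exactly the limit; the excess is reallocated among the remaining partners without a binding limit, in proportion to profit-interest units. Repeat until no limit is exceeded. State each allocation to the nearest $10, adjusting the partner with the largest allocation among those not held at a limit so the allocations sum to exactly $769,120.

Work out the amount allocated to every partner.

Profit-interest units total: 60.
Pro-rata shares before constraints: Becker 166,642.67; Sato 243,554.67; Dube 217,917.33; Orozco 141,005.33.
Held at cap: Sato ($163,200), Dube ($154,700); residual $451,220 reallocated over remaining profit-interest units 24.
Redistributed shares: Becker 244,410.83 → $244,410; Orozco 206,809.17 → $206,810.

Becker: $244,410 · Sato: $163,200 · Dube: $154,700 · Orozco: $206,810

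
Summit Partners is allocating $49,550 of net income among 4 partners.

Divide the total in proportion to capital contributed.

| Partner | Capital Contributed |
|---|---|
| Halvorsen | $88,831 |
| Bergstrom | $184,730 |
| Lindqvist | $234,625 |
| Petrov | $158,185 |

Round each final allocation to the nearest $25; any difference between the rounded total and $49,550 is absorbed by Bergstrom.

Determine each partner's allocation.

Halvorsen: $6,600 | Bergstrom: $13,750 | Lindqvist: $17,450 | Petrov: $11,750

Combined capital contributed = 666,371.
Pro-rata amounts: Halvorsen 88,831/666,371 × $49,550 = 6,605.29; Bergstrom 184,730/666,371 × $49,550 = 13,736.15; Lindqvist 234,625/666,371 × $49,550 = 17,446.24; Petrov 158,185/666,371 × $49,550 = 11,762.32.
After rounding ($25): Halvorsen $6,600; Bergstrom $13,725; Lindqvist $17,450; Petrov $11,750. Sum = $49,525.
Difference $49,550 − $49,525 = +$25 applied to Bergstrom: Bergstrom becomes $13,750.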